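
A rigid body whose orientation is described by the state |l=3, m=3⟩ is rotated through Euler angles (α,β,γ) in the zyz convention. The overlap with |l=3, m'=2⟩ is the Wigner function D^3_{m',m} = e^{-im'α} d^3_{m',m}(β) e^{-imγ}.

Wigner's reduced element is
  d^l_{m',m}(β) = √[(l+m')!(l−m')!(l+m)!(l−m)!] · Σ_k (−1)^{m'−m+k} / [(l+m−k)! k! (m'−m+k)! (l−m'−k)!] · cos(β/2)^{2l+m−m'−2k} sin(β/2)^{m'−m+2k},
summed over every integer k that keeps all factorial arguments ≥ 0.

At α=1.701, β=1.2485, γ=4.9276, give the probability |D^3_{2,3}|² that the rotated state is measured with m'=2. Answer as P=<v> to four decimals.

Split into d^3_{2,3}(β=1.2485) × two z-phases.
Half-angle: c=0.811402, s=0.584489. N=√(120·1·720·1)=293.938769
Admissible k: 1..1 (factorial args all ≥0)
  k=1: (−1)^0·293.9388/(120)·0.8114^5·0.5845^1 = +0.503537
d^3_{2,3}(1.2485) = +0.503537
|D^3_{2,3}|² = |d^3_{2,3}(β)|² = (+0.503537)² = 0.253550 (the z-rotation phases have unit modulus)

P=0.2535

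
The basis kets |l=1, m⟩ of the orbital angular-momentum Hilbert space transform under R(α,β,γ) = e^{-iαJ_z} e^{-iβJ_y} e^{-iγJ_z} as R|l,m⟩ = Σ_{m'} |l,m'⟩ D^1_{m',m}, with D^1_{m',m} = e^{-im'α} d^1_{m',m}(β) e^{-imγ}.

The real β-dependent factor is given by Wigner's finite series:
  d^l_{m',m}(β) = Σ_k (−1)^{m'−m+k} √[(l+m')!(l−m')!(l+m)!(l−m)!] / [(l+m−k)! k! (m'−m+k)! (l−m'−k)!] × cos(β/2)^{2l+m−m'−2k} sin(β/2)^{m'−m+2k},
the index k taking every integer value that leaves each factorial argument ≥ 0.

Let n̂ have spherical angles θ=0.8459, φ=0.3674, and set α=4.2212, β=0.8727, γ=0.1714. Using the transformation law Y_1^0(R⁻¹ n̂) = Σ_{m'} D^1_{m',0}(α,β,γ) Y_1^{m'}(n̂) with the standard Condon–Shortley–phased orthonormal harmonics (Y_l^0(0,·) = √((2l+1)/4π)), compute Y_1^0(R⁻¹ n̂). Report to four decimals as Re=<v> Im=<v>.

Need the full column D^1_{m',0} for m'=−1..1 at α=4.2212, β=0.8727, γ=0.1714.
cos(β/2)=0.906300, sin(β/2)=0.422634
d^1_{-1,0}: single k=1 term ⇒ +0.541691;  D = -0.255502-0.477649i
d^1_{0,0}: k∈[0..1] ⇒ +0.821380 -0.178620 = +0.642761;  D = +0.642761+0.000000i
d^1_{1,0}: single k=0 term ⇒ -0.541691;  D = +0.255502-0.477649i
Y_1^{m'}(θ=0.8459,φ=0.3674) and Σ D·Y over m':
  (-0.2555-0.4776i)·(+0.2414-0.0929i)  (+0.6428+0.0000i)·(+0.3240+0.0000i)  (+0.2555-0.4776i)·(-0.2414-0.0929i)
Y_1^0(R⁻¹ n̂) = -0.003846+0.000000i

Re=-0.0038 Im=0.0000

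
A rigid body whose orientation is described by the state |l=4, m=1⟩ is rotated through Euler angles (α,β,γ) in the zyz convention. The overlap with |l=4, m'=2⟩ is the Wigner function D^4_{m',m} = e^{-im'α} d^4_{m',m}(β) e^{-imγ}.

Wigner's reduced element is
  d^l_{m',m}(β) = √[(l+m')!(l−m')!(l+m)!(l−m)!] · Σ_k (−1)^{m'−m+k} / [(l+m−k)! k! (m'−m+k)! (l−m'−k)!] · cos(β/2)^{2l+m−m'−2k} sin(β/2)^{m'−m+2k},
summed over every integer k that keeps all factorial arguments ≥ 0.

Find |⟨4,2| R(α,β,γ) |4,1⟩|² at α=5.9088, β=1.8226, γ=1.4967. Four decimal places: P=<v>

First d^4_{2,1}(β=1.8226), then the phase factors e^{-i(2)α} and e^{-i(1)γ}:
c=cos(1.8226/2)=0.612719, s=sin(1.8226/2)=0.790301; N=√[720·2·120·6]=1018.233765
k∈{0,1,2} keeps every argument non-negative
  k=0: (−1)^1·1018.2338/(240)·0.6127^7·0.7903^1 = -0.108707
  k=1: (−1)^2·1018.2338/(48)·0.6127^5·0.7903^3 = +0.904253
  k=2: (−1)^3·1018.2338/(72)·0.6127^3·0.7903^5 = -1.002908
d^4_{2,1}(1.8226) = -0.108707 +0.904253 -1.002908 = -0.207362
|D^4_{2,1}|² = |d^4_{2,1}(β)|² = (-0.207362)² = 0.042999 (the z-rotation phases have unit modulus)

P=0.0430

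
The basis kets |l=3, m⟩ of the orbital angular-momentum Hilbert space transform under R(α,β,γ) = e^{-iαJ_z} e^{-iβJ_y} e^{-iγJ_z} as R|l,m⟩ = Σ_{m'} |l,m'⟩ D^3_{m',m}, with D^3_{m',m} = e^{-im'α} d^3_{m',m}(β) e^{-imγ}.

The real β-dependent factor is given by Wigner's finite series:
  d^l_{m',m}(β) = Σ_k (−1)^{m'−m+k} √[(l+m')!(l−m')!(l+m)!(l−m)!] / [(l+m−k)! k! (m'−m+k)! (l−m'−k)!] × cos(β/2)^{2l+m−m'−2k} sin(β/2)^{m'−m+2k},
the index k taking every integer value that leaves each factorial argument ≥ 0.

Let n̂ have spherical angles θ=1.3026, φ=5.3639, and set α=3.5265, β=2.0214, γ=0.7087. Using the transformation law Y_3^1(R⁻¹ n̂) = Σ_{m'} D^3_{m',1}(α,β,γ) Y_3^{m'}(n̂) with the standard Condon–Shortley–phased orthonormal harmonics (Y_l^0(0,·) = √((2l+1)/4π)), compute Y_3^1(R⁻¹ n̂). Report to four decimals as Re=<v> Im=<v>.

Need the full column D^3_{m',1} for m'=−3..3 at α=3.5265, β=2.0214, γ=0.7087.
cos(β/2)=0.531268, sin(β/2)=0.847204
d^3_{-3,1}: single k=4 term ⇒ +0.563151;  D = -0.508058-0.242932i
d^3_{-2,1}: k∈[3..4] ⇒ +0.576679 -0.733252 = -0.156573;  D = -0.156280-0.009563i
d^3_{-1,1}: k∈[2..4] ⇒ +0.343069 -1.163239 +0.369767 = -0.450403;  D = +0.426998-0.143302i
d^3_{0,1}: k∈[1..3] ⇒ +0.124207 -0.947581 +0.803237 = -0.020136;  D = -0.015288+0.013106i
d^3_{1,1}: k∈[0..2] ⇒ +0.022484 -0.457425 +0.872429 = +0.437488;  D = -0.200931+0.388616i
d^3_{2,1}: k∈[0..1] ⇒ -0.113385 +0.576679 = +0.463294;  D = +0.042693-0.461323i
d^3_{3,1}: single k=0 term ⇒ +0.221450;  D = +0.063881+0.212036i
Y_3^{m'}(θ=1.3026,φ=5.3639) and Σ D·Y over m':
  (-0.5081-0.2429i)·(-0.3469+0.1400i)  (-0.1563-0.0096i)·(-0.0666+0.2428i)  (+0.4270-0.1433i)·(-0.1226-0.1608i)  (-0.0153+0.0131i)·(-0.2619+0.0000i)  (-0.2009+0.3886i)·(+0.1226-0.1608i)  (+0.0427-0.4613i)·(-0.0666-0.2428i)  (+0.0639+0.2120i)·(+0.3469+0.1400i)
Y_3^1(R⁻¹ n̂) = +0.067026+0.104100i

Re=0.0670 Im=0.1041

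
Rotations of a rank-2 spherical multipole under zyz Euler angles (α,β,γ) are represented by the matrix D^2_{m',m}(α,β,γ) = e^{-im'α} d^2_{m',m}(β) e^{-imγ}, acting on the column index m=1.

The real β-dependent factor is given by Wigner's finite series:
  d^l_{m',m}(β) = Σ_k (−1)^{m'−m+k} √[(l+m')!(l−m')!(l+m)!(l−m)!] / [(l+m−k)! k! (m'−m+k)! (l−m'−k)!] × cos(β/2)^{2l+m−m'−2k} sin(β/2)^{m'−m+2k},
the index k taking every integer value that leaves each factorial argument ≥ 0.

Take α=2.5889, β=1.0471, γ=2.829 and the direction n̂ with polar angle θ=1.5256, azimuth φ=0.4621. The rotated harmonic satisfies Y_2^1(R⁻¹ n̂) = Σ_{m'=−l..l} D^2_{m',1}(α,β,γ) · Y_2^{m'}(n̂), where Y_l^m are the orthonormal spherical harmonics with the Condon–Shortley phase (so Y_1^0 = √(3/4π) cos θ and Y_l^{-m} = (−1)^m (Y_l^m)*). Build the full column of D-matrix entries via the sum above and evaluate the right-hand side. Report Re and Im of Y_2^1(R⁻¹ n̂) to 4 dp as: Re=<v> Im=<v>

Need the full column D^2_{m',1} for m'=−2..2 at α=2.5889, β=1.0471, γ=2.829.
cos(β/2)=0.866050, sin(β/2)=0.499958
d^2_{-2,1}: single k=3 term ⇒ +0.216458;  D = -0.151923+0.154186i
d^2_{-1,1}: k∈[2..3] ⇒ +0.562437 -0.062479 = +0.499958;  D = +0.485616-0.118890i
d^2_{0,1}: k∈[1..2] ⇒ +0.795495 -0.265105 = +0.530390;  D = -0.504687-0.163109i
d^2_{1,1}: k∈[0..1] ⇒ +0.562563 -0.562437 = +0.000127;  D = +0.000082+0.000096i
d^2_{2,1}: single k=0 term ⇒ -0.649519;  D = +0.098873+0.641950i
Y_2^{m'}(θ=1.5256,φ=0.4621) and Σ D·Y over m':
  (-0.1519+0.1542i)·(+0.2322-0.3077i)  (+0.4856-0.1189i)·(+0.0312-0.0155i)  (-0.5047-0.1631i)·(-0.3135+0.0000i)  (+0.0001+0.0001i)·(-0.0312-0.0155i)  (+0.0989+0.6419i)·(+0.2322+0.3077i)
Y_2^1(R⁻¹ n̂) = +0.009116+0.301925i

Re=0.0091 Im=0.3019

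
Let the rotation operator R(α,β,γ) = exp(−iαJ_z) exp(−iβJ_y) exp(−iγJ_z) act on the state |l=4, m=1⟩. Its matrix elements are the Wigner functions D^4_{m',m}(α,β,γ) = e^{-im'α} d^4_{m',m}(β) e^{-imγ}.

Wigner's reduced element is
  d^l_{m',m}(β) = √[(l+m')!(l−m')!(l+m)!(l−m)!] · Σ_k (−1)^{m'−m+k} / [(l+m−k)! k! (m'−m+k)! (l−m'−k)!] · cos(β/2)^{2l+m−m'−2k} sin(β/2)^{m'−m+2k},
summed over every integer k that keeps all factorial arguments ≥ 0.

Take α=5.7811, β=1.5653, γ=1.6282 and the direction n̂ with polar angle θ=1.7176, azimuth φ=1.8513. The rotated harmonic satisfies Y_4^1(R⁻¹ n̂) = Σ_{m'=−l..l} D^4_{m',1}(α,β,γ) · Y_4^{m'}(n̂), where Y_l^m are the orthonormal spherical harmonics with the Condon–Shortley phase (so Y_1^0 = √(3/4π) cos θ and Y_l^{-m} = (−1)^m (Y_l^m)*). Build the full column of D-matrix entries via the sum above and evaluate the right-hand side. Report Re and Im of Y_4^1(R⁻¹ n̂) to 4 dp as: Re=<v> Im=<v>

Re=0.0946 Im=-0.0249

Need the full column D^4_{m',1} for m'=−4..4 at α=5.7811, β=1.5653, γ=1.6282.
cos(β/2)=0.709047, sin(β/2)=0.705161
d^4_{-4,1}: single k=5 term ⇒ +0.465115;  D = -0.409298+0.220924i
d^4_{-3,1}: k∈[4..5] ⇒ +0.826747 -0.490625 = +0.336122;  D = -0.336113-0.002399i
d^4_{-2,1}: k∈[3..5] ⇒ +0.888701 -1.318478 +0.260813 = -0.168964;  D = +0.147527+0.082370i
d^4_{-1,1}: k∈[2..5] ⇒ +0.631870 -1.874887 +0.927195 -0.061137 = -0.376959;  D = +0.200072+0.319483i
d^4_{0,1}: k∈[1..4] ⇒ +0.284138 -1.686192 +1.667758 -0.274921 = -0.009217;  D = +0.000529+0.009202i
d^4_{1,1}: k∈[0..3] ⇒ +0.063885 -0.947805 +1.874887 -0.618130 = +0.372837;  D = +0.160384-0.336578i
d^4_{2,1}: k∈[0..2] ⇒ -0.269557 +1.333052 -0.878986 = +0.184509;  D = +0.149735-0.107810i
d^4_{3,1}: k∈[0..1] ⇒ +0.501531 -0.826747 = -0.325216;  D = -0.322801+0.039560i
d^4_{4,1}: single k=0 term ⇒ -0.470257;  D = -0.436686-0.174489i
Y_4^{m'}(θ=1.7176,φ=1.8513) and Σ D·Y over m':
  (-0.4093+0.2209i)·(+0.1839-0.3818i)  (-0.3361-0.0024i)·(-0.1322-0.1181i)  (+0.1475+0.0824i)·(+0.2357-0.1481i)  (+0.2001+0.3195i)·(-0.0540-0.1875i)  (+0.0005+0.0092i)·(+0.2511+0.0000i)  (+0.1604-0.3366i)·(+0.0540-0.1875i)  (+0.1497-0.1078i)·(+0.2357+0.1481i)  (-0.3228+0.0396i)·(+0.1322-0.1181i)  (-0.4367-0.1745i)·(+0.1839+0.3818i)
Y_4^1(R⁻¹ n̂) = +0.094579-0.024931i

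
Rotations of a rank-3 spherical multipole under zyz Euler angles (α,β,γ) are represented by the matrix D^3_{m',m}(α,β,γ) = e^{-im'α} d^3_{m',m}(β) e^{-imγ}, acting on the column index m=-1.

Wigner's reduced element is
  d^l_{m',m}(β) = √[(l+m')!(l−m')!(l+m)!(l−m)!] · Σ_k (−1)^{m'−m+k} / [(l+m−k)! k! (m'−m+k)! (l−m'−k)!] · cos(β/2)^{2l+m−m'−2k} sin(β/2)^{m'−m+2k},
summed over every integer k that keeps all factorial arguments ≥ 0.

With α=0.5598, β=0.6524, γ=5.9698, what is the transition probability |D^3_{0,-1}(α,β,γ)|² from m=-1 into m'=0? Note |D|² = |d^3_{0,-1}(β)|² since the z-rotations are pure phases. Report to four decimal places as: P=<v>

P=0.3216

First d^3_{0,-1}(β=0.6524), then the phase factors e^{-i(0)α} and e^{-i(-1)γ}:
c=cos(0.6524/2)=0.947267, s=sin(0.6524/2)=0.320446; N=√[6·6·2·24]=41.569219
k∈{0,1,2} keeps every argument non-negative
  k=0: (−1)^1·41.5692/(12)·0.9473^5·0.3204^1 = -0.846656
  k=1: (−1)^2·41.5692/(4)·0.9473^3·0.3204^3 = +0.290665
  k=2: (−1)^3·41.5692/(12)·0.9473^1·0.3204^5 = -0.011088
d^3_{0,-1}(0.6524) = -0.846656 +0.290665 -0.011088 = -0.567079
|D^3_{0,-1}|² = |d^3_{0,-1}(β)|² = (-0.567079)² = 0.321578 (the z-rotation phases have unit modulus)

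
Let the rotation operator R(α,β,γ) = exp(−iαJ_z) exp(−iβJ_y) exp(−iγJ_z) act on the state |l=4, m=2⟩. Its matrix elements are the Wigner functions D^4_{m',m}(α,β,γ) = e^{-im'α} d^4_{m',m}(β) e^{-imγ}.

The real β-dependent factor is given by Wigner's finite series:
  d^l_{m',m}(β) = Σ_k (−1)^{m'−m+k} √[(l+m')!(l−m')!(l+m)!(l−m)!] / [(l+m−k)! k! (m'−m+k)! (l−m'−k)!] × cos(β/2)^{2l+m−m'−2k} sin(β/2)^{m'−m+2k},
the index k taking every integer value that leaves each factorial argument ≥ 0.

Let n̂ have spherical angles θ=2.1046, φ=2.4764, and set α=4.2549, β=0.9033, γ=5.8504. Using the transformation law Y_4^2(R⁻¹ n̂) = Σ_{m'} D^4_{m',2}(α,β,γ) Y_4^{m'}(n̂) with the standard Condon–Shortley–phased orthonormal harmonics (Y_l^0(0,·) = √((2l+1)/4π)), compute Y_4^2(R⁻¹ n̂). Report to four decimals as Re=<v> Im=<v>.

Re=-0.0050 Im=-0.1181

Need the full column D^4_{m',2} for m'=−4..4 at α=4.2549, β=0.9033, γ=5.8504.
cos(β/2)=0.899728, sin(β/2)=0.436451
d^4_{-4,2}: single k=6 term ⇒ +0.029608;  D = +0.016874-0.024329i
d^4_{-3,2}: k∈[5..6] ⇒ +0.129478 -0.010156 = +0.119322;  D = +0.057927+0.104318i
d^4_{-2,2}: k∈[4..6] ⇒ +0.356679 -0.067145 +0.001317 = +0.290850;  D = -0.290495+0.014364i
d^4_{-1,2}: k∈[3..5] ⇒ +0.693230 -0.244690 +0.011516 = +0.460056;  D = +0.182573-0.422278i
d^4_{0,2}: k∈[2..4] ⇒ +0.958649 -0.601556 +0.053083 = +0.410176;  D = +0.265878+0.312335i
d^4_{1,2}: k∈[1..3] ⇒ +0.883793 -1.039845 +0.163127 = +0.007075;  D = -0.006859+0.001735i
d^4_{2,2}: k∈[0..2] ⇒ +0.429428 -1.212606 +0.356679 = -0.426499;  D = -0.088804+0.417151i
d^4_{3,2}: k∈[0..1] ⇒ -0.779432 +0.550234 = -0.229198;  D = -0.180043-0.141833i
d^4_{4,2}: single k=0 term ⇒ +0.534709;  D = -0.482388+0.230684i
Y_4^{m'}(θ=2.1046,φ=2.4764) and Σ D·Y over m':
  (+0.0169-0.0243i)·(-0.2155+0.1124i)  (+0.0579+0.1043i)·(-0.1675+0.3702i)  (-0.2905+0.0144i)·(+0.0479+0.1956i)  (+0.1826-0.4223i)·(-0.1937-0.1519i)  (+0.2659+0.3123i)·(-0.2561+0.0000i)  (-0.0069+0.0017i)·(+0.1937-0.1519i)  (-0.0888+0.4172i)·(+0.0479-0.1956i)  (-0.1800-0.1418i)·(+0.1675+0.3702i)  (-0.4824+0.2307i)·(-0.2155-0.1124i)
Y_4^2(R⁻¹ n̂) = -0.005048-0.118095i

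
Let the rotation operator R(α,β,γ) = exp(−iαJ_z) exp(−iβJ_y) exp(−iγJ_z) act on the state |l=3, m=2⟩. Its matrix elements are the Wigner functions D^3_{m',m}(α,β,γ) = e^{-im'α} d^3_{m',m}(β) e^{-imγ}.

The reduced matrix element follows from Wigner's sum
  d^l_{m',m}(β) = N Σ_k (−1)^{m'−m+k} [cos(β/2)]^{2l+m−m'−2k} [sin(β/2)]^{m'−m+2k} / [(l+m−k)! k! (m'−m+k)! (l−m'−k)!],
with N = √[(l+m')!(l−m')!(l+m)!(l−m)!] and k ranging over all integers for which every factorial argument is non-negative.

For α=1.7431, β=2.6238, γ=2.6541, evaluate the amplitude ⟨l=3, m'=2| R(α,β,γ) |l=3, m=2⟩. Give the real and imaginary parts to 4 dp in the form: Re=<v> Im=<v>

D^3_{2,2}(1.7431,2.6238,2.6541) = e^{-i·2·1.7431}·d^3_{2,2}(2.6238)·e^{-i·2·2.6541}. Compute d first:
With c≡cos(β/2)=0.256014 and s≡sin(β/2)=0.966673, N=[120·1·120·1]^{1/2}=120.000000
k∈{0,1} keeps every argument non-negative
  k=0: (−1)^0·120.0000/(120)·0.2560^6·0.9667^0 = +0.000282
  k=1: (−1)^1·120.0000/(24)·0.2560^4·0.9667^2 = -0.020072
d^3_{2,2}(2.6238) = +0.000282 -0.020072 = -0.019790
Attach z-rotation phases: D = e^{-i(2)(1.7431)}·(-0.019790)·e^{-i(2)(2.6541)} = +0.015987+0.011665i

Re=0.0160 Im=0.0117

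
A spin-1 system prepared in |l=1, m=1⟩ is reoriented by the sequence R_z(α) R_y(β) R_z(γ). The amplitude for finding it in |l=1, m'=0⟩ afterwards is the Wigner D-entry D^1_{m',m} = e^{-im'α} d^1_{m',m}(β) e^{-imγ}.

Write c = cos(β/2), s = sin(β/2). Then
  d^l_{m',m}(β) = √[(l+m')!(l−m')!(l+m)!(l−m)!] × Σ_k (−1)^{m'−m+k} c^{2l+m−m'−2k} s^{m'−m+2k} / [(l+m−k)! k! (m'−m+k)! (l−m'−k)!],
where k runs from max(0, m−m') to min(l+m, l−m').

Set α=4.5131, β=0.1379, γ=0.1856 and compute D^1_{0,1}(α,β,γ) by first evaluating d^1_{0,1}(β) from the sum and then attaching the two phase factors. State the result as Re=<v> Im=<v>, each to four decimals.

Re=0.0955 Im=-0.0179

Split into d^1_{0,1}(β=0.1379) × two z-phases.
With c≡cos(β/2)=0.997624 and s≡sin(β/2)=0.068895, N=[1·1·2·1]^{1/2}=1.414214
k∈{1} keeps every argument non-negative
  k=1: (−1)^0·1.4142/(1)·0.9976^1·0.0689^1 = +0.097201
d^1_{0,1}(0.1379) = +0.097201
Attach z-rotation phases: D = e^{-i(0)(4.5131)}·(+0.097201)·e^{-i(1)(0.1856)} = +0.095532-0.017937i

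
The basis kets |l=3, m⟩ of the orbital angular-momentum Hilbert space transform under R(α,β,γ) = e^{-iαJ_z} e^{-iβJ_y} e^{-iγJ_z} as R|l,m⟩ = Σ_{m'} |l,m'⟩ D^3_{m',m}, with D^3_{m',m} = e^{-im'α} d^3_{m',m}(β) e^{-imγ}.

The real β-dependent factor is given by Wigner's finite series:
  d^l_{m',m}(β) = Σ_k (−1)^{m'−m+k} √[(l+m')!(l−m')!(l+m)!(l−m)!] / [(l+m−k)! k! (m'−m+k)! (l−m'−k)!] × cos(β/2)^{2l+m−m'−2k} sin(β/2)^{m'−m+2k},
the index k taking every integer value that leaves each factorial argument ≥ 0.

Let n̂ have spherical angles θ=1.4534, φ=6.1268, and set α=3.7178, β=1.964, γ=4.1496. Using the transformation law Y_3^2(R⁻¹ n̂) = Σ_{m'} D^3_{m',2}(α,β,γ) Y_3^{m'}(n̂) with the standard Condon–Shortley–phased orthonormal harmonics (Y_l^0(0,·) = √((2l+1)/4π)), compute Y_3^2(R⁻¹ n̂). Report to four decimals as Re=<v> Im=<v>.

Re=-0.2870 Im=-0.2011

Need the full column D^3_{m',2} for m'=−3..3 at α=3.7178, β=1.964, γ=4.1496.
cos(β/2)=0.555360, sin(β/2)=0.831610
d^3_{-3,2}: single k=5 term ⇒ +0.541064;  D = -0.518873+0.153366i
d^3_{-2,2}: k∈[4..5] ⇒ +0.737561 -0.330763 = +0.406798;  D = +0.264299-0.309242i
d^3_{-1,2}: k∈[3..4] ⇒ +0.623037 -0.698510 = -0.075474;  D = +0.009858-0.074827i
d^3_{0,2}: k∈[2..3] ⇒ +0.360329 -0.807958 = -0.447629;  D = +0.192774+0.403992i
d^3_{1,2}: k∈[1..2] ⇒ +0.138929 -0.623037 = -0.484107;  D = -0.412872-0.252777i
d^3_{2,2}: k∈[0..1] ⇒ +0.029339 -0.328934 = -0.299595;  D = +0.299487-0.008039i
d^3_{3,2}: single k=0 term ⇒ -0.107614;  D = -0.088633+0.061034i
Y_3^{m'}(θ=1.4534,φ=6.1268) and Σ D·Y over m':
  (-0.5189+0.1534i)·(+0.3645+0.1848i)  (+0.2643-0.3092i)·(+0.1123+0.0363i)  (+0.0099-0.0748i)·(-0.2953-0.0466i)  (+0.1928+0.4040i)·(-0.1281+0.0000i)  (-0.4129-0.2528i)·(+0.2953-0.0466i)  (+0.2995-0.0080i)·(+0.1123-0.0363i)  (-0.0886+0.0610i)·(-0.3645+0.1848i)
Y_3^2(R⁻¹ n̂) = -0.286952-0.201059i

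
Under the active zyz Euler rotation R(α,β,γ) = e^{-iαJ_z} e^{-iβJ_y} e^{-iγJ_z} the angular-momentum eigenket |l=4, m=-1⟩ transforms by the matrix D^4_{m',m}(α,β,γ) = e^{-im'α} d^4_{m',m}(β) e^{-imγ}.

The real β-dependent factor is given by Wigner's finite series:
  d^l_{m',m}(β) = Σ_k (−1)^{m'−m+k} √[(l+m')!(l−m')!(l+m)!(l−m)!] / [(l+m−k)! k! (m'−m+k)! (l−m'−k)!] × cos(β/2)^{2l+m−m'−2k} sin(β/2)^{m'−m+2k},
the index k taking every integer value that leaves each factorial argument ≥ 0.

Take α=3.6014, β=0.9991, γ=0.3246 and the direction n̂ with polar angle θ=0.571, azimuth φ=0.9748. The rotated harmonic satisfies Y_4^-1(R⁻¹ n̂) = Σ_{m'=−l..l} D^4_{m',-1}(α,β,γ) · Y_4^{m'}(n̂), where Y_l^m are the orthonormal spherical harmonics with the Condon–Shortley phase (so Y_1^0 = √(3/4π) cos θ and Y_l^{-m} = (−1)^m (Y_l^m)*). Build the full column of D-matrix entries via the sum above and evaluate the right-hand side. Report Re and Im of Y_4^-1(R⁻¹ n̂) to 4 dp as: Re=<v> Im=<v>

Need the full column D^4_{m',-1} for m'=−4..4 at α=3.6014, β=0.9991, γ=0.3246.
cos(β/2)=0.877798, sin(β/2)=0.479031
d^4_{-4,-1}: single k=3 term ⇒ +0.428704;  D = -0.239593+0.355502i
d^4_{-3,-1}: k∈[2..3] ⇒ +0.833230 -0.413572 = +0.419658;  D = +0.055744-0.415940i
d^4_{-2,-1}: k∈[1..3] ⇒ +0.816136 -1.215261 +0.241277 = -0.157848;  D = -0.050639-0.149505i
d^4_{-1,-1}: k∈[0..3] ⇒ +0.352499 -1.574657 +0.937892 -0.093104 = -0.377370;  D = +0.267105+0.266576i
d^4_{0,-1}: k∈[0..3] ⇒ -0.860282 +1.537197 -0.457790 +0.022722 = +0.241846;  D = +0.229217+0.077132i
d^4_{1,-1}: k∈[0..3] ⇒ +1.049771 -0.937892 +0.139656 -0.002773 = +0.248762;  D = -0.246492+0.033532i
d^4_{2,-1}: k∈[0..2] ⇒ -0.810174 +0.361915 -0.021556 = -0.469815;  D = -0.389073+0.263341i
d^4_{3,-1}: k∈[0..1] ⇒ +0.413572 -0.073899 = +0.339673;  D = -0.167588+0.295451i
d^4_{4,-1}: single k=0 term ⇒ -0.127672;  D = -0.007167+0.127470i
Y_4^{m'}(θ=0.571,φ=0.9748) and Σ D·Y over m':
  (-0.2396+0.3555i)·(-0.0274+0.0259i)  (+0.0557-0.4159i)·(-0.1624-0.0358i)  (-0.0506-0.1495i)·(-0.1429-0.3591i)  (+0.2671+0.2666i)·(+0.2361-0.3481i)  (+0.2292+0.0771i)·(-0.0738+0.0000i)  (-0.2465+0.0335i)·(-0.2361-0.3481i)  (-0.3891+0.2633i)·(-0.1429+0.3591i)  (-0.1676+0.2955i)·(+0.1624-0.0358i)  (-0.0072+0.1275i)·(-0.0274-0.0259i)
Y_4^-1(R⁻¹ n̂) = +0.083682+0.004579i

Re=0.0837 Im=0.0046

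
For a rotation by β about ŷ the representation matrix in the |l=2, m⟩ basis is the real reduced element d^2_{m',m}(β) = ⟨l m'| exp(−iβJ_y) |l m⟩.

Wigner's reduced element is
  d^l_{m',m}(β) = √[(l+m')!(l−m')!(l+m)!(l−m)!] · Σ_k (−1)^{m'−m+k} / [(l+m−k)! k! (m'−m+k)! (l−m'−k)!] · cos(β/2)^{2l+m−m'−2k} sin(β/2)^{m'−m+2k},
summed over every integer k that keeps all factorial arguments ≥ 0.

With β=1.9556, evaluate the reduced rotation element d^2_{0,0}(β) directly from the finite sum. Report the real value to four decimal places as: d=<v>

d^2_{0,0}(β=1.9556) via Wigner's sum:
c=cos(1.9556/2)=0.558848, s=sin(1.9556/2)=0.829270; N=√[2·2·2·2]=4.000000
k∈{0,1,2} keeps every argument non-negative
  k=0: (−1)^0·4.0000/(4)·0.5588^4·0.8293^0 = +0.097538
  k=1: (−1)^1·4.0000/(1)·0.5588^2·0.8293^2 = -0.859092
  k=2: (−1)^2·4.0000/(4)·0.5588^0·0.8293^4 = +0.472916
d^2_{0,0}(1.9556) = +0.097538 -0.859092 +0.472916 = -0.288638

d=-0.2886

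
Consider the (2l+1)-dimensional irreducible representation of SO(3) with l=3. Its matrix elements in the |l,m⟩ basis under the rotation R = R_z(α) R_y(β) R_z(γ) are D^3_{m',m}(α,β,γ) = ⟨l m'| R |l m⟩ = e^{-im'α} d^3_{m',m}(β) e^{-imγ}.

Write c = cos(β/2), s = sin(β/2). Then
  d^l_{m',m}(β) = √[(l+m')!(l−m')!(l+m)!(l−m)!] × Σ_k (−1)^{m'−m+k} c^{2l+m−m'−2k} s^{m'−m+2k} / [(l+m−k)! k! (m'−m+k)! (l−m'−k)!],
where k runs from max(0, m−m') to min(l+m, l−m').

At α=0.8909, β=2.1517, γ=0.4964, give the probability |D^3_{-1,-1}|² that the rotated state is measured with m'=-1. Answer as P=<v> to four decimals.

P=0.2580

D^3_{-1,-1}(0.8909,2.1517,0.4964) = e^{-i·-1·0.8909}·d^3_{-1,-1}(2.1517)·e^{-i·-1·0.4964}. Compute d first:
Half-angle: c=0.474984, s=0.879994. N=√(2·24·2·24)=48.000000
k: max(0,(-1)−(-1))=0 … min(3+(-1),3−(-1))=2
  k=0: (−1)^0·48.0000/(48)·0.4750^6·0.8800^0 = +0.011484
  k=1: (−1)^1·48.0000/(6)·0.4750^4·0.8800^2 = -0.315331
  k=2: (−1)^2·48.0000/(8)·0.4750^2·0.8800^4 = +0.811763
d^3_{-1,-1}(2.1517) = +0.011484 -0.315331 +0.811763 = +0.507915
|D^3_{-1,-1}|² = |d^3_{-1,-1}(β)|² = (+0.507915)² = 0.257978 (the z-rotation phases have unit modulus)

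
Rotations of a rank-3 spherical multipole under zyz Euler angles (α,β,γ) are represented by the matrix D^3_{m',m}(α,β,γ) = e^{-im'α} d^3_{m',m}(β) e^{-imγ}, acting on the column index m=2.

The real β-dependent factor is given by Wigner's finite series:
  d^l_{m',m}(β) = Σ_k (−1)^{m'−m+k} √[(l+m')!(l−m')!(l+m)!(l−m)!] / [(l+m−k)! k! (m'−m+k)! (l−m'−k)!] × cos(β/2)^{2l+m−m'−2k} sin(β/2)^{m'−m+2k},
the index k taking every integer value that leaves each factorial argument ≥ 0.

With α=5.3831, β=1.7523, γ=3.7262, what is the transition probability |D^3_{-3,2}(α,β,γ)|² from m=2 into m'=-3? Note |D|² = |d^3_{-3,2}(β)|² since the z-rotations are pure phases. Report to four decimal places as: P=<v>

D^3_{-3,2}(5.3831,1.7523,3.7262) = e^{-i·-3·5.3831}·d^3_{-3,2}(1.7523)·e^{-i·2·3.7262}. Compute d first:
Half-angle: c=0.640114, s=0.768280. N=√(1·720·120·1)=293.938769
The bounds max(0,m−m')=5 and min(l+m,l−m')=5 give 1 term
  k=5: (−1)^0·293.9388/(120)·0.6401^1·0.7683^5 = +0.419692
d^3_{-3,2}(1.7523) = +0.419692
|D^3_{-3,2}|² = |d^3_{-3,2}(β)|² = (+0.419692)² = 0.176141 (the z-rotation phases have unit modulus)

P=0.1761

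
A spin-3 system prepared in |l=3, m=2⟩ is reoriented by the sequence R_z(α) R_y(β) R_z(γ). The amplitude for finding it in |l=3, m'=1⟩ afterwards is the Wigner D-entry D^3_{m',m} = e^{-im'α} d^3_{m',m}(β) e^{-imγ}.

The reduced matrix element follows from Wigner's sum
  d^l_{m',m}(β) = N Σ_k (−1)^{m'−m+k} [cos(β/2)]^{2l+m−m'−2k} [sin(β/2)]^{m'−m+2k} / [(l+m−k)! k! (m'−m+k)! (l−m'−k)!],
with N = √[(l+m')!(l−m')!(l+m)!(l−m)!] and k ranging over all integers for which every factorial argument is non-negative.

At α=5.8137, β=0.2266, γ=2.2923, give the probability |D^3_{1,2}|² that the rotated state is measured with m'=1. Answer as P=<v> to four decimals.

First d^3_{1,2}(β=0.2266), then the phase factors e^{-i(1)α} and e^{-i(2)γ}:
With c≡cos(β/2)=0.993588 and s≡sin(β/2)=0.113058, N=[24·2·120·1]^{1/2}=75.894664
k: max(0,(2)−(1))=1 … min(3+(2),3−(1))=2
  k=1: (−1)^0·75.8947/(24)·0.9936^5·0.1131^1 = +0.346205
  k=2: (−1)^1·75.8947/(12)·0.9936^3·0.1131^3 = -0.008965
d^3_{1,2}(0.2266) = +0.346205 -0.008965 = +0.337240
|D^3_{1,2}|² = |d^3_{1,2}(β)|² = (+0.337240)² = 0.113731 (the z-rotation phases have unit modulus)

P=0.1137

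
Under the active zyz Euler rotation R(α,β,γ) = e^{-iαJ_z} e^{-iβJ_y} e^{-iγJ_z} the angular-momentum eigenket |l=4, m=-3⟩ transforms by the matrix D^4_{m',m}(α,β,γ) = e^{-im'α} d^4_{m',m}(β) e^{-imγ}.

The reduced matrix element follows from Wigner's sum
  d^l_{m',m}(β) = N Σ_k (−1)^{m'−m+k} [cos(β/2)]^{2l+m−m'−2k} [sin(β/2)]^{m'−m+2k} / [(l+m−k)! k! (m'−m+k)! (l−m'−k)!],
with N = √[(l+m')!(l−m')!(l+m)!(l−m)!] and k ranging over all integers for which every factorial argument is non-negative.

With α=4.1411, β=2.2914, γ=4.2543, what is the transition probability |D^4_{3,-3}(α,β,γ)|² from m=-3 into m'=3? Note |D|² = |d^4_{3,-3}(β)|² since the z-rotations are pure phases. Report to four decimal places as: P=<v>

P=0.0425

Split into d^4_{3,-3}(β=2.2914) × two z-phases.
c=cos(2.2914/2)=0.412409, s=sin(2.2914/2)=0.910999; N=√[5040·1·1·5040]=5040.000000
k∈{0,1} keeps every argument non-negative
  k=0: (−1)^6·5040.0000/(720)·0.4124^2·0.9110^6 = +0.680551
  k=1: (−1)^7·5040.0000/(5040)·0.4124^0·0.9110^8 = -0.474398
d^4_{3,-3}(2.2914) = +0.680551 -0.474398 = +0.206153
|D^4_{3,-3}|² = |d^4_{3,-3}(β)|² = (+0.206153)² = 0.042499 (the z-rotation phases have unit modulus)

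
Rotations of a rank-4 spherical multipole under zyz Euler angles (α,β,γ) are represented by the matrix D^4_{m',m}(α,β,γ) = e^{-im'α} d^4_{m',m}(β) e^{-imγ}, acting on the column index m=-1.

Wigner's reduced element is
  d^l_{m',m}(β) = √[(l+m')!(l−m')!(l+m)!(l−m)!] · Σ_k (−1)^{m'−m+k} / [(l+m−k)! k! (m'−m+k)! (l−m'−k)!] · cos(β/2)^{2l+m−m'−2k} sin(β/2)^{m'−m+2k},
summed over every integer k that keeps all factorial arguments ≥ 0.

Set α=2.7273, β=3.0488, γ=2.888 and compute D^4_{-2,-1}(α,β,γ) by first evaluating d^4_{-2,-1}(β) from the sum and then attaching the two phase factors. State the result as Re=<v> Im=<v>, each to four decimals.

Split into d^4_{-2,-1}(β=3.0488) × two z-phases.
Half-angle: c=0.046380, s=0.998924. N=√(2·720·6·120)=1018.233765
k: max(0,(-1)−(-2))=1 … min(4+(-1),4−(-2))=3
  k=1: (−1)^0·1018.2338/(240)·0.0464^7·0.9989^1 = +0.000000
  k=2: (−1)^1·1018.2338/(48)·0.0464^5·0.9989^3 = -0.000005
  k=3: (−1)^2·1018.2338/(72)·0.0464^3·0.9989^5 = +0.001403
d^4_{-2,-1}(3.0488) = +0.000000 -0.000005 +0.001403 = +0.001399
Attach z-rotation phases: D = e^{-i(-2)(2.7273)}·(+0.001399)·e^{-i(-1)(2.888)} = -0.000657+0.001235i

Re=-0.0007 Im=0.0012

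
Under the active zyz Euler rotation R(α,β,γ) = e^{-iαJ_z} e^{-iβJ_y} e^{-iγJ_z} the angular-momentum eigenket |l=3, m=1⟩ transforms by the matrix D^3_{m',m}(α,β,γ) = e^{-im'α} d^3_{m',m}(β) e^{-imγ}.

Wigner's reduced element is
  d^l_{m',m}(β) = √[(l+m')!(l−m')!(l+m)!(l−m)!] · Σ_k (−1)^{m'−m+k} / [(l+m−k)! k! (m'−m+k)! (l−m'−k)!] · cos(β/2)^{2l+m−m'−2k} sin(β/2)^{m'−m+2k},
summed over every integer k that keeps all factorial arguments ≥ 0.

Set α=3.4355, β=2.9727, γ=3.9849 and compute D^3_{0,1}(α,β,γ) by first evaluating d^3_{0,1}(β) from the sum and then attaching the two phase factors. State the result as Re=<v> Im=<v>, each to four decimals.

First d^3_{0,1}(β=2.9727), then the phase factors e^{-i(0)α} and e^{-i(1)γ}:
c=cos(2.9727/2)=0.084346, s=sin(2.9727/2)=0.996437; N=√[6·6·24·2]=41.569219
k: max(0,(1)−(0))=1 … min(3+(1),3−(0))=3
  k=1: (−1)^0·41.5692/(12)·0.0843^5·0.9964^1 = +0.000015
  k=2: (−1)^1·41.5692/(4)·0.0843^3·0.9964^3 = -0.006170
  k=3: (−1)^2·41.5692/(12)·0.0843^1·0.9964^5 = +0.287014
d^3_{0,1}(2.9727) = +0.000015 -0.006170 +0.287014 = +0.280859
Phases: e^{-i·(0)·3.4355}=+1.000000+0.000000i, e^{-i·(1)·3.9849}=-0.664996+0.746847i ⇒ D=-0.186770+0.209759i

Re=-0.1868 Im=0.2098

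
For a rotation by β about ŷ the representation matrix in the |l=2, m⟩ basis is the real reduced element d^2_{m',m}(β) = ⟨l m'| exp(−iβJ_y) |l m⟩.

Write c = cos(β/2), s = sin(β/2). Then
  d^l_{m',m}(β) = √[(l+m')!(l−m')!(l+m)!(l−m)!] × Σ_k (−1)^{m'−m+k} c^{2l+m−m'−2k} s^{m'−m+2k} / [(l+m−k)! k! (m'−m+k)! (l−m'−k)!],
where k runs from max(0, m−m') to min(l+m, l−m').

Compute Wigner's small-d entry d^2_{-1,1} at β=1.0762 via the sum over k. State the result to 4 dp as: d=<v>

d=0.5120

d^2_{-1,1}(β=1.0762) via Wigner's sum:
Half-angle: c=0.858684, s=0.512505. N=√(1·6·6·1)=6.000000
k∈{2,3} keeps every argument non-negative
  k=2: (−1)^0·6.0000/(2)·0.8587^2·0.5125^2 = +0.581012
  k=3: (−1)^1·6.0000/(6)·0.8587^0·0.5125^4 = -0.068991
d^2_{-1,1}(1.0762) = +0.581012 -0.068991 = +0.512021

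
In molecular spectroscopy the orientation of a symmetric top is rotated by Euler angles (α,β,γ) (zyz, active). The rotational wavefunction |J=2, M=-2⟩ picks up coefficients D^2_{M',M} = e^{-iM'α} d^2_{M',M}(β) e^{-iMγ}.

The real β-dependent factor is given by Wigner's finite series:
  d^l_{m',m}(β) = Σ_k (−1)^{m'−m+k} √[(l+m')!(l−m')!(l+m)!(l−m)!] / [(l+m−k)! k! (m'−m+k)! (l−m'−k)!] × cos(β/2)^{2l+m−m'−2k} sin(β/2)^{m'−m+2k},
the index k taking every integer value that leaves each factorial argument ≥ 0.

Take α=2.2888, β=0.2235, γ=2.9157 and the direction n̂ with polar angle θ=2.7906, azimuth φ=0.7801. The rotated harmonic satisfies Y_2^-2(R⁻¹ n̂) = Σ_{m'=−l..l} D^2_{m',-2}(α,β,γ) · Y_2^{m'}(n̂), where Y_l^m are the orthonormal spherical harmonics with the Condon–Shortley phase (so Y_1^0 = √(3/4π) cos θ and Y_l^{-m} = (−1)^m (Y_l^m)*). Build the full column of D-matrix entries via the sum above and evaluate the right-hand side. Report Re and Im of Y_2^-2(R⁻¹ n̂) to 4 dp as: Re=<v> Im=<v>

Re=0.0038 Im=0.0656

Need the full column D^2_{m',-2} for m'=−2..2 at α=2.2888, β=0.2235, γ=2.9157.
cos(β/2)=0.993762, sin(β/2)=0.111518
d^2_{-2,-2}: single k=0 term ⇒ +0.975282;  D = -0.539830-0.812256i
d^2_{-1,-2}: single k=0 term ⇒ -0.218888;  D = +0.057586-0.211177i
d^2_{0,-2}: single k=0 term ⇒ +0.030083;  D = +0.027065-0.013134i
d^2_{1,-2}: single k=0 term ⇒ -0.002756;  D = +0.002538+0.001076i
d^2_{2,-2}: single k=0 term ⇒ +0.000155;  D = +0.000048+0.000147i
Y_2^{m'}(θ=2.7906,φ=0.7801) and Σ D·Y over m':
  (-0.5398-0.8123i)·(+0.0005-0.0457i)  (+0.0576-0.2112i)·(-0.1773+0.1754i)  (+0.0271-0.0131i)·(+0.5189+0.0000i)  (+0.0025+0.0011i)·(+0.1773+0.1754i)  (+0.0000+0.0001i)·(+0.0005+0.0457i)
Y_2^-2(R⁻¹ n̂) = +0.003786+0.065625i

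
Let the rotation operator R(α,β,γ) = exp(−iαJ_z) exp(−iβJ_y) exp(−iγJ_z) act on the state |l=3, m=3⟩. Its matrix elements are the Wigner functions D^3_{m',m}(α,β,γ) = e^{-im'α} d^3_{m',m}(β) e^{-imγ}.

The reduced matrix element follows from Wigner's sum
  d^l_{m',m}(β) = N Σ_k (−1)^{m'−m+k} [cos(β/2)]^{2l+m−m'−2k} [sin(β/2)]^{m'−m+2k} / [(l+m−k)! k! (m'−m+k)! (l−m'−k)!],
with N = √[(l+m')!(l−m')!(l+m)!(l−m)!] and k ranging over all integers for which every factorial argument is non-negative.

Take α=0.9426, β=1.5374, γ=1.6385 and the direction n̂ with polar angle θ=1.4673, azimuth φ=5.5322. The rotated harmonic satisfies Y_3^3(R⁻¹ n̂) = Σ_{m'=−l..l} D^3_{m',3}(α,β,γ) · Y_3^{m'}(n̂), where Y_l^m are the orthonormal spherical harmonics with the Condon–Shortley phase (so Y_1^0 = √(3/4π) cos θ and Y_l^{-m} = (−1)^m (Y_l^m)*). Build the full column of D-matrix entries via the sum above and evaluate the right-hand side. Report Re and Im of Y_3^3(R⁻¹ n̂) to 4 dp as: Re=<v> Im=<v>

Need the full column D^3_{m',3} for m'=−3..3 at α=0.9426, β=1.5374, γ=1.6385.
cos(β/2)=0.718815, sin(β/2)=0.695201
d^3_{-3,3}: single k=6 term ⇒ +0.112892;  D = -0.055790-0.098143i
d^3_{-2,3}: single k=5 term ⇒ +0.285921;  D = -0.284152-0.031755i
d^3_{-1,3}: single k=4 term ⇒ +0.467436;  D = -0.315010+0.345348i
d^3_{0,3}: single k=3 term ⇒ +0.558082;  D = +0.112575+0.546610i
d^3_{1,3}: single k=2 term ⇒ +0.499730;  D = +0.455256+0.206088i
d^3_{2,3}: single k=1 term ⇒ +0.326792;  D = +0.283999-0.161671i
d^3_{3,3}: single k=0 term ⇒ +0.137944;  D = +0.015237-0.137100i
Y_3^{m'}(θ=1.4673,φ=5.5322) and Σ D·Y over m':
  (-0.0558-0.0981i)·(-0.2588+0.3187i)  (-0.2842-0.0318i)·(+0.0072+0.1042i)  (-0.3150+0.3453i)·(-0.2224-0.2076i)  (+0.1126+0.5466i)·(-0.1136+0.0000i)  (+0.4553+0.2061i)·(+0.2224-0.2076i)  (+0.2840-0.1617i)·(+0.0072-0.1042i)  (+0.0152-0.1371i)·(+0.2588+0.3187i)
Y_3^3(R⁻¹ n̂) = +0.352867-0.205798i

Re=0.3529 Im=-0.2058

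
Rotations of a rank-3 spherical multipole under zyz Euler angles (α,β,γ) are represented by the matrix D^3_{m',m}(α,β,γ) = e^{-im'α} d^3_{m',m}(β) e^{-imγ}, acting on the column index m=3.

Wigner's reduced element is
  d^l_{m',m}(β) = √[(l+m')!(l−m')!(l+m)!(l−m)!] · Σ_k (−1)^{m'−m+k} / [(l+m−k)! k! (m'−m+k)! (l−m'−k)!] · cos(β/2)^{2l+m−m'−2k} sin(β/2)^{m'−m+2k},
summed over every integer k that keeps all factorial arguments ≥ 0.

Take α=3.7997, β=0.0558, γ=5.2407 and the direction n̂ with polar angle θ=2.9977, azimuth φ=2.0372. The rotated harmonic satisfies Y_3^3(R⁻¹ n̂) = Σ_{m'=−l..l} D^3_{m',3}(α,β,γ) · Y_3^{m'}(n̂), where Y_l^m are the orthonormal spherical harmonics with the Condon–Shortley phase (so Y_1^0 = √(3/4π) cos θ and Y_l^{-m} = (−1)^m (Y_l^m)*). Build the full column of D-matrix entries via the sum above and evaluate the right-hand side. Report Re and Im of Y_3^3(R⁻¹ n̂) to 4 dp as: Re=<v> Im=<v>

Need the full column D^3_{m',3} for m'=−3..3 at α=3.7997, β=0.0558, γ=5.2407.
cos(β/2)=0.999611, sin(β/2)=0.027896
d^3_{-3,3}: single k=6 term ⇒ +0.000000;  D = -0.000000+0.000000i
d^3_{-2,3}: single k=5 term ⇒ +0.000000;  D = -0.000000-0.000000i
d^3_{-1,3}: single k=4 term ⇒ +0.000002;  D = +0.000002+0.000001i
d^3_{0,3}: single k=3 term ⇒ +0.000097;  D = -0.000097+0.000001i
d^3_{1,3}: single k=2 term ⇒ +0.003009;  D = +0.002355-0.001874i
d^3_{2,3}: single k=1 term ⇒ +0.068199;  D = -0.016241+0.066237i
d^3_{3,3}: single k=0 term ⇒ +0.997667;  D = -0.404679-0.911907i
Y_3^{m'}(θ=2.9977,φ=2.0372) and Σ D·Y over m':
  (-0.0000+0.0000i)·(+0.0012+0.0002i)  (-0.0000-0.0000i)·(+0.0124-0.0167i)  (+0.0000+0.0000i)·(-0.0812-0.1613i)  (-0.0001+0.0000i)·(-0.7007+0.0000i)  (+0.0024-0.0019i)·(+0.0812-0.1613i)  (-0.0162+0.0662i)·(+0.0124+0.0167i)  (-0.4047-0.9119i)·(-0.0012+0.0002i)
Y_3^3(R⁻¹ n̂) = -0.000669+0.001036i

Re=-0.0007 Im=0.0010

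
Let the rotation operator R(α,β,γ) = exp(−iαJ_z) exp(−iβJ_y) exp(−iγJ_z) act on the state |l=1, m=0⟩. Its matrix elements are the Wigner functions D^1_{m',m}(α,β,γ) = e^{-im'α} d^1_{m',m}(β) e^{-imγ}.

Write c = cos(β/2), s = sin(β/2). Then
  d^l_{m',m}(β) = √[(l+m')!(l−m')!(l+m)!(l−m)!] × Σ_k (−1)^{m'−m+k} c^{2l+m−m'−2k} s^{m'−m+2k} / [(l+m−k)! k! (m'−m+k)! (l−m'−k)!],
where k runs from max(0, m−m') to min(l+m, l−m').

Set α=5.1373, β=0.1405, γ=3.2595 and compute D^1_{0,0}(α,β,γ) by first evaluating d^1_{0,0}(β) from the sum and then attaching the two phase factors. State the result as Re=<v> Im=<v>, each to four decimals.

Re=0.9901 Im=0.0000

D^1_{0,0}(5.1373,0.1405,3.2595) = e^{-i·0·5.1373}·d^1_{0,0}(0.1405)·e^{-i·0·3.2595}. Compute d first:
Half-angle: c=0.997533, s=0.070192. N=√(1·1·1·1)=1.000000
The bounds max(0,m−m')=0 and min(l+m,l−m')=1 give 2 terms
  k=0: (−1)^0·1.0000/(1)·0.9975^2·0.0702^0 = +0.995073
  k=1: (−1)^1·1.0000/(1)·0.9975^0·0.0702^2 = -0.004927
d^1_{0,0}(0.1405) = +0.995073 -0.004927 = +0.990146
D = (+1.000000+0.000000i)·(+0.990146)·(+1.000000+0.000000i) = +0.990146+0.000000i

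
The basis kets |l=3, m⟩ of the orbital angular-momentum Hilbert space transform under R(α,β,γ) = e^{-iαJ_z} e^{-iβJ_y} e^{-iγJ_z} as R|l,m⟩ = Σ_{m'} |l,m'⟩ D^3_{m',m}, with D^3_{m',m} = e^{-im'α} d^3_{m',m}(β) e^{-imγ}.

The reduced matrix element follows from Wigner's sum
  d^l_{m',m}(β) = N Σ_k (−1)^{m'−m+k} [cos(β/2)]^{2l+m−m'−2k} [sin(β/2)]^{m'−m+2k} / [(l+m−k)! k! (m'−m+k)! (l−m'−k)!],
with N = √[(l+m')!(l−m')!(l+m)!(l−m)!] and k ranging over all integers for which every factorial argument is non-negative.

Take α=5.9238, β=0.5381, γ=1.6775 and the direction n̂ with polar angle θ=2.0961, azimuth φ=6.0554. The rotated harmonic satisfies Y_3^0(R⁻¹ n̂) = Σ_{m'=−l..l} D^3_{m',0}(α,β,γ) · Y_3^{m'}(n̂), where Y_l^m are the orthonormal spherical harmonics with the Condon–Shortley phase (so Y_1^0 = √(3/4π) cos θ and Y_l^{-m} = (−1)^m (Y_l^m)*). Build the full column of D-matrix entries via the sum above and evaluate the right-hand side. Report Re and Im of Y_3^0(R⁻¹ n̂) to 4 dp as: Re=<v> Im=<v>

Need the full column D^3_{m',0} for m'=−3..3 at α=5.9238, β=0.5381, γ=1.6775.
cos(β/2)=0.964024, sin(β/2)=0.265816
d^3_{-3,0}: single k=3 term ⇒ +0.075252;  D = +0.035591-0.066304i
d^3_{-2,0}: k∈[2..3] ⇒ +0.334251 -0.025413 = +0.308838;  D = +0.232436-0.203358i
d^3_{-1,0}: k∈[1..3] ⇒ +0.766673 -0.174871 +0.004432 = +0.596234;  D = +0.558143-0.209695i
d^3_{0,0}: k∈[0..3] ⇒ +0.802651 -0.549231 +0.041758 -0.000353 = +0.294825;  D = +0.294825+0.000000i
d^3_{1,0}: k∈[0..2] ⇒ -0.766673 +0.174871 -0.004432 = -0.596234;  D = -0.558143-0.209695i
d^3_{2,0}: k∈[0..1] ⇒ +0.334251 -0.025413 = +0.308838;  D = +0.232436+0.203358i
d^3_{3,0}: single k=0 term ⇒ -0.075252;  D = -0.035591-0.066304i
Y_3^{m'}(θ=2.0961,φ=6.0554) and Σ D·Y over m':
  (+0.0356-0.0663i)·(+0.2095+0.1706i)  (+0.2324-0.2034i)·(-0.3445-0.1688i)  (+0.5581-0.2097i)·(+0.0701+0.0163i)  (+0.2948+0.0000i)·(+0.3261+0.0000i)  (-0.5581-0.2097i)·(-0.0701+0.0163i)  (+0.2324+0.2034i)·(-0.3445+0.1688i)  (-0.0356-0.0663i)·(-0.2095+0.1706i)
Y_3^0(R⁻¹ n̂) = -0.010032+0.000000i

Re=-0.0100 Im=0.0000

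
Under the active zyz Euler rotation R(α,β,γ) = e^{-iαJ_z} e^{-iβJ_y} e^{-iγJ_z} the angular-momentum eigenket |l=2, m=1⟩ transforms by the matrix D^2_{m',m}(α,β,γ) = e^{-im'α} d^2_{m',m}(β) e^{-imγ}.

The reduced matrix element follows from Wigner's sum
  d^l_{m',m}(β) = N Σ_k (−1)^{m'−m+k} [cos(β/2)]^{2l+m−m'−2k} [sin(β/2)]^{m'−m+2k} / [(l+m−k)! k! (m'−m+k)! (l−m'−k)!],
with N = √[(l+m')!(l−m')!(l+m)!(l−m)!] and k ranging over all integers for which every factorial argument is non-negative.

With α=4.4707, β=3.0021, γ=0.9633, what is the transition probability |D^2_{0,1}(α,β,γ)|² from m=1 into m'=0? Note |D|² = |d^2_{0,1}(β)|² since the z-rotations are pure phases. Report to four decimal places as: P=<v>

P=0.0284

Split into d^2_{0,1}(β=3.0021) × two z-phases.
With c≡cos(β/2)=0.069690 and s≡sin(β/2)=0.997569, N=[2·2·6·1]^{1/2}=4.898979
Admissible k: 1..2 (factorial args all ≥0)
  k=1: (−1)^0·4.8990/(2)·0.0697^3·0.9976^1 = +0.000827
  k=2: (−1)^1·4.8990/(2)·0.0697^1·0.9976^3 = -0.169462
d^2_{0,1}(3.0021) = +0.000827 -0.169462 = -0.168635
|D^2_{0,1}|² = |d^2_{0,1}(β)|² = (-0.168635)² = 0.028438 (the z-rotation phases have unit modulus)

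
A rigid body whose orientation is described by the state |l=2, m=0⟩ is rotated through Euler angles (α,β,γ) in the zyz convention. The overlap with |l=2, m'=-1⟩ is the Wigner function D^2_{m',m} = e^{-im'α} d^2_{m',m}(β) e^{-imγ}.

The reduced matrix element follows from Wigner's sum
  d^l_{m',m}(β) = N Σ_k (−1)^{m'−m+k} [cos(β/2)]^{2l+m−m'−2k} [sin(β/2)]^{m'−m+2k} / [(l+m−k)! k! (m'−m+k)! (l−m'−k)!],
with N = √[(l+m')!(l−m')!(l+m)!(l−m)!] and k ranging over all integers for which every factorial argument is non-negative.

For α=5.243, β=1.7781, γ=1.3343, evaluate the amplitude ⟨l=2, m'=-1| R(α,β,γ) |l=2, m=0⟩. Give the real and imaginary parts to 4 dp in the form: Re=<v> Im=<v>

First d^2_{-1,0}(β=1.7781), then the phase factors e^{-i(-1)α} and e^{-i(0)γ}:
With c≡cos(β/2)=0.630150 and s≡sin(β/2)=0.776473, N=[1·6·2·2]^{1/2}=4.898979
Admissible k: 1..2 (factorial args all ≥0)
  k=1: (−1)^0·4.8990/(2)·0.6301^3·0.7765^1 = +0.475920
  k=2: (−1)^1·4.8990/(2)·0.6301^1·0.7765^3 = -0.722602
d^2_{-1,0}(1.7781) = +0.475920 -0.722602 = -0.246682
Attach z-rotation phases: D = e^{-i(-1)(5.243)}·(-0.246682)·e^{-i(0)(1.3343)} = -0.124836+0.212763i

Re=-0.1248 Im=0.2128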